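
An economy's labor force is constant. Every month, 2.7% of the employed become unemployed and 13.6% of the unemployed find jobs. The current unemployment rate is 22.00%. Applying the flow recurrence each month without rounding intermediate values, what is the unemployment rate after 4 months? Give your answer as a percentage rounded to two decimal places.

With a fixed labor force, u_{t+1} = u_t + s·(1−u_t) − f·u_t = u_t·(1−s−f) + s.
Here 1−s−f = 0.837 and s = 0.027.
u_1 = 0.220000 × 0.837 + 0.027 = 0.211140.
u_2 = 0.211140 × 0.837 + 0.027 = 0.203724.
u_3 = 0.203724 × 0.837 + 0.027 = 0.197517.
u_4 = 0.197517 × 0.837 + 0.027 = 0.192322.

Unemployment rate after four months ≈ 19.23%.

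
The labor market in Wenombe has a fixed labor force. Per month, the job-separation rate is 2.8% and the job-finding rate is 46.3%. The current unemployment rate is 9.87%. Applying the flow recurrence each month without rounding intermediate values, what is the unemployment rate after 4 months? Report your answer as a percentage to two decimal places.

With a fixed labor force, u_{t+1} = u_t + s·(1−u_t) − f·u_t = u_t·(1−s−f) + s.
Here 1−s−f = 0.509 and s = 0.028.
u_1 = 0.098700 × 0.509 + 0.028 = 0.078238.
u_2 = 0.078238 × 0.509 + 0.028 = 0.067823.
u_3 = 0.067823 × 0.509 + 0.028 = 0.062522.
u_4 = 0.062522 × 0.509 + 0.028 = 0.059824.

Unemployment rate after four months ≈ 5.98%.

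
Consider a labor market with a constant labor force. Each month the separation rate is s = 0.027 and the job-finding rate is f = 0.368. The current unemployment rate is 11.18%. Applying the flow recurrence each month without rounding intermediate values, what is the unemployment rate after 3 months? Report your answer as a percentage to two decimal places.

With a fixed labor force, u_{t+1} = u_t + s·(1−u_t) − f·u_t = u_t·(1−s−f) + s.
Here 1−s−f = 0.605 and s = 0.027.
u_1 = 0.111800 × 0.605 + 0.027 = 0.094639.
u_2 = 0.094639 × 0.605 + 0.027 = 0.084257.
u_3 = 0.084257 × 0.605 + 0.027 = 0.077975.

Unemployment rate after three months ≈ 7.80%.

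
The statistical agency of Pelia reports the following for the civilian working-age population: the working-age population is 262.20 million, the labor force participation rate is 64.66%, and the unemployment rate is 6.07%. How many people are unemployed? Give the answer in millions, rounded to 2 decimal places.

About 10.29 million are unemployed.

Labor force = 0.6466 × 262.20 = 169.54 million.
Unemployed = 0.0607 × 169.54 ≈ 10.29 million.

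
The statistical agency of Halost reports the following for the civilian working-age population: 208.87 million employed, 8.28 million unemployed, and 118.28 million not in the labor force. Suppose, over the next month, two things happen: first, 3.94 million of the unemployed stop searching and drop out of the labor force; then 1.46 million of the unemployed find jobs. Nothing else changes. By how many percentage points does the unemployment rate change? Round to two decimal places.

Initially, labor force = 208.87 + 8.28 = 217.15 million, so u = 8.28/217.15 = 3.81%.
After the first change, unemployed and labor force both fall by 3.94 → E = 208.87, U = 4.34, labor force = 213.21 million.
After the second change, unemployed falls and employed rises by 1.46; labor force unchanged → E = 210.33, U = 2.88, labor force = 213.21 million.
New unemployment rate = 2.88 / 213.21 = 1.35%.
Change = 1.35% − 3.81% = −2.46 percentage points.

The unemployment rate changes by −2.46 percentage points.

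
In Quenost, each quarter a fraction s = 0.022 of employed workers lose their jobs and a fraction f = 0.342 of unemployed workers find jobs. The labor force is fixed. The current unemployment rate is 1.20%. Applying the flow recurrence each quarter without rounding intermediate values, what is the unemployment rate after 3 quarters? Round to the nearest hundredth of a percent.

Unemployment rate after three quarters ≈ 4.80%.

With a fixed labor force, u_{t+1} = u_t + s·(1−u_t) − f·u_t = u_t·(1−s−f) + s.
Here 1−s−f = 0.636 and s = 0.022.
u_1 = 0.012000 × 0.636 + 0.022 = 0.029632.
u_2 = 0.029632 × 0.636 + 0.022 = 0.040846.
u_3 = 0.040846 × 0.636 + 0.022 = 0.047978.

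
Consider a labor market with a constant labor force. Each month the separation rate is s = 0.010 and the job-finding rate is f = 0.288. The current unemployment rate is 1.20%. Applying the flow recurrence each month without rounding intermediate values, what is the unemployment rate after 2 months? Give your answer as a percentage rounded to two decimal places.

With a fixed labor force, u_{t+1} = u_t + s·(1−u_t) − f·u_t = u_t·(1−s−f) + s.
Here 1−s−f = 0.702 and s = 0.010.
u_1 = 0.012000 × 0.702 + 0.010 = 0.018424.
u_2 = 0.018424 × 0.702 + 0.010 = 0.022934.

Unemployment rate after two months ≈ 2.29%.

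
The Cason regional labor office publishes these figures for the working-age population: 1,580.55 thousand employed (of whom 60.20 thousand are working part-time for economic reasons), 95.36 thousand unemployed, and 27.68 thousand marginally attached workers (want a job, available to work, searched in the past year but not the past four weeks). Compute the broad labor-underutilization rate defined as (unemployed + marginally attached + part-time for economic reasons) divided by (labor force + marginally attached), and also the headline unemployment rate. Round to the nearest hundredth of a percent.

Labor force = 1,580.55 + 95.36 = 1,675.91 thousand.
Numerator = 95.36 + 27.68 + 60.20 = 183.24 thousand.
Denominator = 1,675.91 + 27.68 = 1,703.59 thousand.
Broad rate = 183.24 / 1,703.59 = 10.76%.
Headline unemployment rate = 95.36 / 1,675.91 = 5.69%.

Broad underutilization rate ≈ 10.76%; headline unemployment rate ≈ 5.69%.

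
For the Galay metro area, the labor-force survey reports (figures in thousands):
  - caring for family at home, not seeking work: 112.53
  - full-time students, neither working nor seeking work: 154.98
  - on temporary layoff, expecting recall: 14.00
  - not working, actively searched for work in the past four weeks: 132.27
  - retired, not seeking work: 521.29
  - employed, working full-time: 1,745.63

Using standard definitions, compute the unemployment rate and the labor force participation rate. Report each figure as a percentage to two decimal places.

Unemployment rate ≈ 7.73%; labor force participation rate ≈ 70.57%.

Employed = 1,745.63 thousand.
Unemployed = 14.00 + 132.27 = 146.27 thousand (jobless and actively searching, or on temporary layoff).
Labor force = 1,745.63 + 146.27 = 1,891.90 thousand.
Not in labor force = 112.53 + 154.98 + 521.29 = 788.80 thousand (those not working and not actively searching are outside the labor force).
Civilian working-age population = 1,891.90 + 788.80 = 2,680.70 thousand.
Unemployment rate = 146.27 / 1,891.90 = 7.73%.
Labor force participation rate = 1,891.90 / 2,680.70 = 70.57%.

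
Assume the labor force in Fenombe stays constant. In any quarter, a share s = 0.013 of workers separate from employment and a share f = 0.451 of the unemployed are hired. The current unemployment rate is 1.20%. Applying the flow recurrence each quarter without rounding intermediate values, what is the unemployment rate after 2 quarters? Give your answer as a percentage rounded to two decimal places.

With a fixed labor force, u_{t+1} = u_t + s·(1−u_t) − f·u_t = u_t·(1−s−f) + s.
Here 1−s−f = 0.536 and s = 0.013.
u_1 = 0.012000 × 0.536 + 0.013 = 0.019432.
u_2 = 0.019432 × 0.536 + 0.013 = 0.023416.

Unemployment rate after two quarters ≈ 2.34%.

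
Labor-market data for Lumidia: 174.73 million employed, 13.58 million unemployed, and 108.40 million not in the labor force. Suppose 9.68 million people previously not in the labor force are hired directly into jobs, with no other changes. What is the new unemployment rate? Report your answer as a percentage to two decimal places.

New unemployment rate ≈ 6.86%.

Initially, labor force = 174.73 + 13.58 = 188.31 million, so u = 13.58/188.31 = 7.21%.
After the change, employed and labor force both rise by 9.68; unemployed unchanged → E = 184.41, U = 13.58, labor force = 197.99 million.
New unemployment rate = 13.58 / 197.99 = 6.86%.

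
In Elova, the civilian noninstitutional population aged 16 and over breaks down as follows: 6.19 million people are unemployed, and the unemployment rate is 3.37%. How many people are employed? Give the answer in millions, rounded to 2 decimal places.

About 177.49 million are employed.

Labor force = U / u = 6.19 / 0.0337 ≈ 183.68 million.
Employed = labor force − unemployed = 183.68 − 6.19 = 177.49 million.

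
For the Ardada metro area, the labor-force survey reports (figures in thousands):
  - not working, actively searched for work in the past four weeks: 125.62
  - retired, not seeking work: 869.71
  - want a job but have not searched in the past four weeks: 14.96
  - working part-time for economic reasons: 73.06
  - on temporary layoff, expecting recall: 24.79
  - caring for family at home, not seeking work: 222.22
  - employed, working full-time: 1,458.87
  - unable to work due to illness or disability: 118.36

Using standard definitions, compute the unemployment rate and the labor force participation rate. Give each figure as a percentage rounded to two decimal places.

Employed = 73.06 + 1,458.87 = 1,531.93 thousand (anyone who worked, including part-time for economic reasons, counts as employed).
Unemployed = 125.62 + 24.79 = 150.41 thousand (jobless and actively searching, or on temporary layoff).
Labor force = 1,531.93 + 150.41 = 1,682.34 thousand.
Not in labor force = 869.71 + 14.96 + 222.22 + 118.36 = 1,225.25 thousand (those not working and not actively searching are outside the labor force — including those who want a job but have given up searching).
Civilian working-age population = 1,682.34 + 1,225.25 = 2,907.59 thousand.
Unemployment rate = 150.41 / 1,682.34 = 8.94%.
Labor force participation rate = 1,682.34 / 2,907.59 = 57.86%.

Unemployment rate ≈ 8.94%; labor force participation rate ≈ 57.86%.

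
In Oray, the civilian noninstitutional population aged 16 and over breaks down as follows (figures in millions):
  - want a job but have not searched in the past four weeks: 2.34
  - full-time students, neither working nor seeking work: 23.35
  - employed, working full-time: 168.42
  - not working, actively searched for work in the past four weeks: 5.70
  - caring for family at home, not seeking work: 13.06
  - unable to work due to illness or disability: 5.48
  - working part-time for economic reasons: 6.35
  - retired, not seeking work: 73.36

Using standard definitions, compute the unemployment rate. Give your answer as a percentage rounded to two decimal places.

Employed = 168.42 + 6.35 = 174.77 million (anyone who worked, including part-time for economic reasons, counts as employed).
Unemployed = 5.70 million.
Labor force = 174.77 + 5.70 = 180.47 million.
Unemployment rate = 5.70 / 180.47 = 3.16%.

Unemployment rate ≈ 3.16%.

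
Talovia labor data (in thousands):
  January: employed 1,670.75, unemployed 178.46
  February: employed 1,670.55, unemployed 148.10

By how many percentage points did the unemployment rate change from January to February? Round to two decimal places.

January: labor force = 1,670.75 + 178.46 = 1,849.21; u = 178.46/1,849.21 = 9.65%.
February: labor force = 1,670.55 + 148.10 = 1,818.65; u = 148.10/1,818.65 = 8.14%.
Change = 8.14% − 9.65% = −1.51 pp.

The unemployment rate changed by −1.51 percentage points.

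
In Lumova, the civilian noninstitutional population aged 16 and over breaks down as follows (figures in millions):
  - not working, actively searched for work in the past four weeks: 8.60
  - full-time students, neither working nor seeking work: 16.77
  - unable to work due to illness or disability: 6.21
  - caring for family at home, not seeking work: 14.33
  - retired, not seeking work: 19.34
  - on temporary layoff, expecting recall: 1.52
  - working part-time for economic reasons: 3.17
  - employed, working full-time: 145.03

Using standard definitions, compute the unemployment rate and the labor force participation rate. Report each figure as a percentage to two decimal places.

Unemployment rate ≈ 6.39%; labor force participation rate ≈ 73.65%.

Employed = 3.17 + 145.03 = 148.20 million (anyone who worked, including part-time for economic reasons, counts as employed).
Unemployed = 8.60 + 1.52 = 10.12 million (jobless and actively searching, or on temporary layoff).
Labor force = 148.20 + 10.12 = 158.32 million.
Not in labor force = 16.77 + 6.21 + 14.33 + 19.34 = 56.65 million (those not working and not actively searching are outside the labor force).
Civilian working-age population = 158.32 + 56.65 = 214.97 million.
Unemployment rate = 10.12 / 158.32 = 6.39%.
Labor force participation rate = 158.32 / 214.97 = 73.65%.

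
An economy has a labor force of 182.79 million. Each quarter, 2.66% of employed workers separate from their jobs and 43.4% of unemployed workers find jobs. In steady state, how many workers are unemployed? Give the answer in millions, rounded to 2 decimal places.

Steady-state unemployment rate u* = s/(s+f) = 2.66/(2.66+43.4) = 0.057751.
Unemployed = u* × labor force = 0.057751 × 182.79 ≈ 10.56 million.

About 10.56 million are unemployed in steady state.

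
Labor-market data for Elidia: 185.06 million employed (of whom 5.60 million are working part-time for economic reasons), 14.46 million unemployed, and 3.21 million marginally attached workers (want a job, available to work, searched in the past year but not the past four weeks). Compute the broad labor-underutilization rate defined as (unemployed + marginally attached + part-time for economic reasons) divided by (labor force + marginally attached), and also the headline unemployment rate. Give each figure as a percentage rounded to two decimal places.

Broad underutilization rate ≈ 11.48%; headline unemployment rate ≈ 7.25%.

Labor force = 185.06 + 14.46 = 199.52 million.
Numerator = 14.46 + 3.21 + 5.60 = 23.27 million.
Denominator = 199.52 + 3.21 = 202.73 million.
Broad rate = 23.27 / 202.73 = 11.48%.
Headline unemployment rate = 14.46 / 199.52 = 7.25%.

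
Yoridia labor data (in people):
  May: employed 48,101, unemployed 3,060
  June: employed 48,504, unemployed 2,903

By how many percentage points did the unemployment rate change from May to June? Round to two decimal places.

The unemployment rate changed by −0.33 percentage points.

May: labor force = 48,101 + 3,060 = 51,161; u = 3,060/51,161 = 5.98%.
June: labor force = 48,504 + 2,903 = 51,407; u = 2,903/51,407 = 5.65%.
Change = 5.65% − 5.98% = −0.33 pp.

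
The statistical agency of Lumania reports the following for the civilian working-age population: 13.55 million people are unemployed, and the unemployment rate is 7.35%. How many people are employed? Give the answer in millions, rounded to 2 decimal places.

About 170.80 million are employed.

Labor force = U / u = 13.55 / 0.0735 ≈ 184.35 million.
Employed = labor force − unemployed = 184.35 − 13.55 = 170.80 million.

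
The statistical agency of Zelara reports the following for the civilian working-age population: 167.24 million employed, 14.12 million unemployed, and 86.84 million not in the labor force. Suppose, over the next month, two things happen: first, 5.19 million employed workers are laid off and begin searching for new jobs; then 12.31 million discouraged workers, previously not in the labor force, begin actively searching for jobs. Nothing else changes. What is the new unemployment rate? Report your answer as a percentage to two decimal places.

New unemployment rate ≈ 16.33%.

Initially, labor force = 167.24 + 14.12 = 181.36 million, so u = 14.12/181.36 = 7.79%.
After the first change, employed falls and unemployed rises by 5.19; labor force unchanged → E = 162.05, U = 19.31, labor force = 181.36 million.
After the second change, unemployed and labor force both rise by 12.31 → E = 162.05, U = 31.62, labor force = 193.67 million.
New unemployment rate = 31.62 / 193.67 = 16.33%.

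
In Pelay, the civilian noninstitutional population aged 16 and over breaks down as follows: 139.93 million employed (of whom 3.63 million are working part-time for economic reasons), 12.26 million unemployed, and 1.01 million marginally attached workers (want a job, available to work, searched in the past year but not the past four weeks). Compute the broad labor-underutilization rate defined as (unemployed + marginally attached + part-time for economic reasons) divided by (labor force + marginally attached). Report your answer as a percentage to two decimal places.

Labor force = 139.93 + 12.26 = 152.19 million.
Numerator = 12.26 + 1.01 + 3.63 = 16.90 million.
Denominator = 152.19 + 1.01 = 153.20 million.
Broad rate = 16.90 / 153.20 = 11.03%.

Broad underutilization rate ≈ 11.03%.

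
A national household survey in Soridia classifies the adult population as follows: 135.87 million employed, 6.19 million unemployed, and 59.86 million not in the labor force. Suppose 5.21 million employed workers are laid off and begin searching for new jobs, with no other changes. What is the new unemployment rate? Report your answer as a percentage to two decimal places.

Initially, labor force = 135.87 + 6.19 = 142.06 million, so u = 6.19/142.06 = 4.36%.
After the change, employed falls and unemployed rises by 5.21; labor force unchanged → E = 130.66, U = 11.40, labor force = 142.06 million.
New unemployment rate = 11.40 / 142.06 = 8.02%.

New unemployment rate ≈ 8.02%.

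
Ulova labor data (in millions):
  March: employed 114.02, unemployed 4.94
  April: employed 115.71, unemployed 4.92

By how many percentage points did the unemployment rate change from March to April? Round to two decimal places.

The unemployment rate changed by −0.07 percentage points.

March: labor force = 114.02 + 4.94 = 118.96; u = 4.94/118.96 = 4.15%.
April: labor force = 115.71 + 4.92 = 120.63; u = 4.92/120.63 = 4.08%.
Change = 4.08% − 4.15% = −0.07 pp.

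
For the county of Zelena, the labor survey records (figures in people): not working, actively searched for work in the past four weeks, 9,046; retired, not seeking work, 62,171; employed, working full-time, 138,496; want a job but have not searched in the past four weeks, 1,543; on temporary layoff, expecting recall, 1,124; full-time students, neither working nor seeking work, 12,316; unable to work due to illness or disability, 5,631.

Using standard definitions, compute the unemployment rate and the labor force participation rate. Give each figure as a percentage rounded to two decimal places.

Unemployment rate ≈ 6.84%; labor force participation rate ≈ 64.55%.

Employed = 138,496.
Unemployed = 9,046 + 1,124 = 10,170 (jobless and actively searching, or on temporary layoff).
Labor force = 138,496 + 10,170 = 148,666.
Not in labor force = 62,171 + 1,543 + 12,316 + 5,631 = 81,661 (those not working and not actively searching are outside the labor force — including those who want a job but have given up searching).
Civilian working-age population = 148,666 + 81,661 = 230,327.
Unemployment rate = 10,170 / 148,666 = 6.84%.
Labor force participation rate = 148,666 / 230,327 = 64.55%.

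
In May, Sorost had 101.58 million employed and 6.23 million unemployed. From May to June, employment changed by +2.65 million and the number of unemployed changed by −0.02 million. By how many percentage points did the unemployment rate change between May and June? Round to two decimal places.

The unemployment rate changed by −0.16 percentage points.

May: labor force = 101.58 + 6.23 = 107.81; u = 6.23/107.81 = 5.78%.
June: labor force = 104.23 + 6.21 = 110.44; u = 6.21/110.44 = 5.62%.
Change = 5.62% − 5.78% = −0.16 pp.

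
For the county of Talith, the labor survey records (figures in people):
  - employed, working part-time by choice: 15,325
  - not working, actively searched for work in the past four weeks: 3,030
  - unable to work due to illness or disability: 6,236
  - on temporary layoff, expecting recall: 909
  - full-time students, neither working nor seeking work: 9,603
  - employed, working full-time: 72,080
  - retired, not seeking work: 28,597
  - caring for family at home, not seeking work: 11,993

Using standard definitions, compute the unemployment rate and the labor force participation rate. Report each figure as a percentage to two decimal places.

Employed = 15,325 + 72,080 = 87,405.
Unemployed = 3,030 + 909 = 3,939 (jobless and actively searching, or on temporary layoff).
Labor force = 87,405 + 3,939 = 91,344.
Not in labor force = 6,236 + 9,603 + 28,597 + 11,993 = 56,429 (those not working and not actively searching are outside the labor force).
Civilian working-age population = 91,344 + 56,429 = 147,773.
Unemployment rate = 3,939 / 91,344 = 4.31%.
Labor force participation rate = 91,344 / 147,773 = 61.81%.

Unemployment rate ≈ 4.31%; labor force participation rate ≈ 61.81%.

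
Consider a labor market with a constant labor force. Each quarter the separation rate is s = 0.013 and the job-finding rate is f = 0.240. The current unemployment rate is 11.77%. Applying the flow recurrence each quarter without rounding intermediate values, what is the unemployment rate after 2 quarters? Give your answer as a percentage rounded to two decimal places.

Unemployment rate after two quarters ≈ 8.84%.

With a fixed labor force, u_{t+1} = u_t + s·(1−u_t) − f·u_t = u_t·(1−s−f) + s.
Here 1−s−f = 0.747 and s = 0.013.
u_1 = 0.117700 × 0.747 + 0.013 = 0.100922.
u_2 = 0.100922 × 0.747 + 0.013 = 0.088389.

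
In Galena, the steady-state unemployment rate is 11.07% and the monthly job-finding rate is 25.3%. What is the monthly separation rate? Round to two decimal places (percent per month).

From u* = s/(s+f): s = u·f/(1−u).
s = 0.1107 × 25.3 / (1 − 0.1107) = 2.8007 / 0.8893 ≈ 3.15% per month.

Separation rate ≈ 3.15% per month.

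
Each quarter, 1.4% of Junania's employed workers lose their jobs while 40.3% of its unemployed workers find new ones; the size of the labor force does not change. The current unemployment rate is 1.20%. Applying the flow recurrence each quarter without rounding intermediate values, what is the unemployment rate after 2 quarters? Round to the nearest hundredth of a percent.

Unemployment rate after two quarters ≈ 2.62%.

With a fixed labor force, u_{t+1} = u_t + s·(1−u_t) − f·u_t = u_t·(1−s−f) + s.
Here 1−s−f = 0.583 and s = 0.014.
u_1 = 0.012000 × 0.583 + 0.014 = 0.020996.
u_2 = 0.020996 × 0.583 + 0.014 = 0.026241.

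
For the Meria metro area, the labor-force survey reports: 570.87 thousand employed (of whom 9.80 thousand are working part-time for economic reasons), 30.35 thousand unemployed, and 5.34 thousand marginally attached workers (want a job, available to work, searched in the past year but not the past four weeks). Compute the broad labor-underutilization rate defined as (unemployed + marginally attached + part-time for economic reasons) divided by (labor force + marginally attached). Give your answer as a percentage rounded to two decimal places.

Broad underutilization rate ≈ 7.50%.

Labor force = 570.87 + 30.35 = 601.22 thousand.
Numerator = 30.35 + 5.34 + 9.80 = 45.49 thousand.
Denominator = 601.22 + 5.34 = 606.56 thousand.
Broad rate = 45.49 / 606.56 = 7.50%.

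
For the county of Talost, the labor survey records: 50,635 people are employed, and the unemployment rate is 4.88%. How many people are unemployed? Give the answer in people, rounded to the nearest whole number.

Let U be the number unemployed. The labor force is E + U, and U/(E+U) = 0.0488.
So U = 0.0488 × 50,635 / (1 − 0.0488) = 2470.99 / 0.9512 ≈ 2,598.

About 2,598 are unemployed.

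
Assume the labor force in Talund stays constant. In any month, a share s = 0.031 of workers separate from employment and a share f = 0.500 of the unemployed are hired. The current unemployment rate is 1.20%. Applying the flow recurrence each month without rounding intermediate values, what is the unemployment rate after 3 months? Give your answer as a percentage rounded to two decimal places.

With a fixed labor force, u_{t+1} = u_t + s·(1−u_t) − f·u_t = u_t·(1−s−f) + s.
Here 1−s−f = 0.469 and s = 0.031.
u_1 = 0.012000 × 0.469 + 0.031 = 0.036628.
u_2 = 0.036628 × 0.469 + 0.031 = 0.048179.
u_3 = 0.048179 × 0.469 + 0.031 = 0.053596.

Unemployment rate after three months ≈ 5.36%.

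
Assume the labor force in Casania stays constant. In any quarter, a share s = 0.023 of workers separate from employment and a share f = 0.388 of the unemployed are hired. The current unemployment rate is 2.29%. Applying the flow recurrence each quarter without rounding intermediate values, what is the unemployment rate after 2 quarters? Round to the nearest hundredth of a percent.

With a fixed labor force, u_{t+1} = u_t + s·(1−u_t) − f·u_t = u_t·(1−s−f) + s.
Here 1−s−f = 0.589 and s = 0.023.
u_1 = 0.022900 × 0.589 + 0.023 = 0.036488.
u_2 = 0.036488 × 0.589 + 0.023 = 0.044491.

Unemployment rate after two quarters ≈ 4.45%.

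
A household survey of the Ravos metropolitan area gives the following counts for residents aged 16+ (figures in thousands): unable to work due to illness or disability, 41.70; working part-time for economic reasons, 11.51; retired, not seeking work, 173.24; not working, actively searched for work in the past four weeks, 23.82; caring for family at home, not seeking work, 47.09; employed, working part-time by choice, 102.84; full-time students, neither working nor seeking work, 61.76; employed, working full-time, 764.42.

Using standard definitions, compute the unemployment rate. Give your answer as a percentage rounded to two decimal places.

Unemployment rate ≈ 2.64%.

Employed = 11.51 + 102.84 + 764.42 = 878.77 thousand (anyone who worked, including part-time for economic reasons, counts as employed).
Unemployed = 23.82 thousand.
Labor force = 878.77 + 23.82 = 902.59 thousand.
Unemployment rate = 23.82 / 902.59 = 2.64%.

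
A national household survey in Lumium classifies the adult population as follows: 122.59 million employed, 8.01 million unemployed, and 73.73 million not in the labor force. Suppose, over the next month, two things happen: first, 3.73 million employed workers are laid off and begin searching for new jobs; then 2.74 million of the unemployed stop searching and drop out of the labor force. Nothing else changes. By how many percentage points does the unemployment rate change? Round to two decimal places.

Initially, labor force = 122.59 + 8.01 = 130.60 million, so u = 8.01/130.60 = 6.13%.
After the first change, employed falls and unemployed rises by 3.73; labor force unchanged → E = 118.86, U = 11.74, labor force = 130.60 million.
After the second change, unemployed and labor force both fall by 2.74 → E = 118.86, U = 9.00, labor force = 127.86 million.
New unemployment rate = 9.00 / 127.86 = 7.04%.
Change = 7.04% − 6.13% = +0.91 percentage points.

The unemployment rate changes by +0.91 percentage points.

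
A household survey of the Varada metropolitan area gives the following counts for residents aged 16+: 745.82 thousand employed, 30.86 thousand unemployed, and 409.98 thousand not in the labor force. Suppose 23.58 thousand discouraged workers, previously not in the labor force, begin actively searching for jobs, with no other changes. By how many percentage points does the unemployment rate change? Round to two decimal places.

The unemployment rate changes by +2.83 percentage points.

Initially, labor force = 745.82 + 30.86 = 776.68 thousand, so u = 30.86/776.68 = 3.97%.
After the change, unemployed and labor force both rise by 23.58 → E = 745.82, U = 54.44, labor force = 800.26 thousand.
New unemployment rate = 54.44 / 800.26 = 6.80%.
Change = 6.80% − 3.97% = +2.83 percentage points.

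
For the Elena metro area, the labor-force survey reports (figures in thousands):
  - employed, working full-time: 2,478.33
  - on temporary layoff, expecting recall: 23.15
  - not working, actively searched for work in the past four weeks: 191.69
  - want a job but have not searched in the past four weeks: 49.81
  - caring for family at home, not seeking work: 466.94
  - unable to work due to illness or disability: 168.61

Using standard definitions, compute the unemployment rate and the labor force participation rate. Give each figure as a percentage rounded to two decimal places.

Unemployment rate ≈ 7.98%; labor force participation rate ≈ 79.71%.

Employed = 2,478.33 thousand.
Unemployed = 23.15 + 191.69 = 214.84 thousand (jobless and actively searching, or on temporary layoff).
Labor force = 2,478.33 + 214.84 = 2,693.17 thousand.
Not in labor force = 49.81 + 466.94 + 168.61 = 685.36 thousand (those not working and not actively searching are outside the labor force — including those who want a job but have given up searching).
Civilian working-age population = 2,693.17 + 685.36 = 3,378.53 thousand.
Unemployment rate = 214.84 / 2,693.17 = 7.98%.
Labor force participation rate = 2,693.17 / 3,378.53 = 79.71%.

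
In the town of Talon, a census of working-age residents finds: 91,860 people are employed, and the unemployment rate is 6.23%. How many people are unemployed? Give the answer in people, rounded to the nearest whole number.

About 6,103 are unemployed.

Let U be the number unemployed. The labor force is E + U, and U/(E+U) = 0.0623.
So U = 0.0623 × 91,860 / (1 − 0.0623) = 5722.88 / 0.9377 ≈ 6,103.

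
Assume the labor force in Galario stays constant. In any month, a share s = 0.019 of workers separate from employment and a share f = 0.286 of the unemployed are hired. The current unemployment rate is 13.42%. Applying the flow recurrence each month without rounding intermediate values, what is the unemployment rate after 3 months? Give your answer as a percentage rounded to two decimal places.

Unemployment rate after three months ≈ 8.64%.

With a fixed labor force, u_{t+1} = u_t + s·(1−u_t) − f·u_t = u_t·(1−s−f) + s.
Here 1−s−f = 0.695 and s = 0.019.
u_1 = 0.134200 × 0.695 + 0.019 = 0.112269.
u_2 = 0.112269 × 0.695 + 0.019 = 0.097027.
u_3 = 0.097027 × 0.695 + 0.019 = 0.086434.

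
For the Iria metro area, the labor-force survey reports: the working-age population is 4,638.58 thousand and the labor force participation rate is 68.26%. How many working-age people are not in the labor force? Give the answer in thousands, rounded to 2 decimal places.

About 1,472.29 thousand are not in the labor force.

Share not in the labor force = 1 − 0.6826 = 0.3174.
Not in labor force = 0.3174 × 4,638.58 ≈ 1,472.29 thousand.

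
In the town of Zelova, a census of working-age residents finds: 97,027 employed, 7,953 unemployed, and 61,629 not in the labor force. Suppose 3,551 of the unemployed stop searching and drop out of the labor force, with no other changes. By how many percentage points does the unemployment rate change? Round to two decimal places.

The unemployment rate changes by −3.24 percentage points.

Initially, labor force = 97,027 + 7,953 = 104,980, so u = 7,953/104,980 = 7.58%.
After the change, unemployed and labor force both fall by 3,551 → E = 97,027, U = 4,402, labor force = 101,429.
New unemployment rate = 4,402 / 101,429 = 4.34%.
Change = 4.34% − 7.58% = −3.24 percentage points.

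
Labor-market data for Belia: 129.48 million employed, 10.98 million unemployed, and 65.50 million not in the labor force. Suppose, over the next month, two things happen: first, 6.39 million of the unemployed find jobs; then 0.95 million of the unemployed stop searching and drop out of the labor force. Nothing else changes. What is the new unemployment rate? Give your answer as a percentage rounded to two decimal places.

Initially, labor force = 129.48 + 10.98 = 140.46 million, so u = 10.98/140.46 = 7.82%.
After the first change, unemployed falls and employed rises by 6.39; labor force unchanged → E = 135.87, U = 4.59, labor force = 140.46 million.
After the second change, unemployed and labor force both fall by 0.95 → E = 135.87, U = 3.64, labor force = 139.51 million.
New unemployment rate = 3.64 / 139.51 = 2.61%.

New unemployment rate ≈ 2.61%.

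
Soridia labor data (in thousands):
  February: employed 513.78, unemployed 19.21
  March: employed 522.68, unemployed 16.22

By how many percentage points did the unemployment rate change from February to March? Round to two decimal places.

February: labor force = 513.78 + 19.21 = 532.99; u = 19.21/532.99 = 3.60%.
March: labor force = 522.68 + 16.22 = 538.90; u = 16.22/538.90 = 3.01%.
Change = 3.01% − 3.60% = −0.59 pp.

The unemployment rate changed by −0.59 percentage points.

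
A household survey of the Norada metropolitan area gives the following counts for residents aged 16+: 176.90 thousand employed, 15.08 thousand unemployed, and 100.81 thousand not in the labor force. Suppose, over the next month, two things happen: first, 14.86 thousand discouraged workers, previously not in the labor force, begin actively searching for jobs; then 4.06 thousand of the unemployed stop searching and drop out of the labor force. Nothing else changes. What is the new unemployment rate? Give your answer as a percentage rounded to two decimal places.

New unemployment rate ≈ 12.76%.

Initially, labor force = 176.90 + 15.08 = 191.98 thousand, so u = 15.08/191.98 = 7.85%.
After the first change, unemployed and labor force both rise by 14.86 → E = 176.90, U = 29.94, labor force = 206.84 thousand.
After the second change, unemployed and labor force both fall by 4.06 → E = 176.90, U = 25.88, labor force = 202.78 thousand.
New unemployment rate = 25.88 / 202.78 = 12.76%.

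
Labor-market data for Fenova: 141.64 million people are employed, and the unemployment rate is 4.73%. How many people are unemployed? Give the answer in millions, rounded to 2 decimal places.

Let U be the number unemployed. The labor force is E + U, and U/(E+U) = 0.0473.
So U = 0.0473 × 141.64 / (1 − 0.0473) = 6.6996 / 0.9527 ≈ 7.03 million.

About 7.03 million are unemployed.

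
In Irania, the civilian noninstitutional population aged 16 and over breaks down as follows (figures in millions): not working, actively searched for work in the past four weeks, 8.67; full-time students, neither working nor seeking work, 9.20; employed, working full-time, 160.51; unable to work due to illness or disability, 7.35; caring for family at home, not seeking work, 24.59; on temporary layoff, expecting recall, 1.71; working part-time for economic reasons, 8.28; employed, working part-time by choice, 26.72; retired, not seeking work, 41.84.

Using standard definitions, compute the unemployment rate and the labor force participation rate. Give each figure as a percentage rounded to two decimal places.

Unemployment rate ≈ 5.04%; labor force participation rate ≈ 71.27%.

Employed = 160.51 + 8.28 + 26.72 = 195.51 million (anyone who worked, including part-time for economic reasons, counts as employed).
Unemployed = 8.67 + 1.71 = 10.38 million (jobless and actively searching, or on temporary layoff).
Labor force = 195.51 + 10.38 = 205.89 million.
Not in labor force = 9.20 + 7.35 + 24.59 + 41.84 = 82.98 million (those not working and not actively searching are outside the labor force).
Civilian working-age population = 205.89 + 82.98 = 288.87 million.
Unemployment rate = 10.38 / 205.89 = 5.04%.
Labor force participation rate = 205.89 / 288.87 = 71.27%.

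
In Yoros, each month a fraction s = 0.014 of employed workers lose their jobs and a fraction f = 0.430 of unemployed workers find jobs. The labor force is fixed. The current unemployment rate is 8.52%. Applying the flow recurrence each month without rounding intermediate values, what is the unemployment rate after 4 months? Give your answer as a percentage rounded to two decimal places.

Unemployment rate after four months ≈ 3.67%.

With a fixed labor force, u_{t+1} = u_t + s·(1−u_t) − f·u_t = u_t·(1−s−f) + s.
Here 1−s−f = 0.556 and s = 0.014.
u_1 = 0.085200 × 0.556 + 0.014 = 0.061371.
u_2 = 0.061371 × 0.556 + 0.014 = 0.048122.
u_3 = 0.048122 × 0.556 + 0.014 = 0.040756.
u_4 = 0.040756 × 0.556 + 0.014 = 0.036660.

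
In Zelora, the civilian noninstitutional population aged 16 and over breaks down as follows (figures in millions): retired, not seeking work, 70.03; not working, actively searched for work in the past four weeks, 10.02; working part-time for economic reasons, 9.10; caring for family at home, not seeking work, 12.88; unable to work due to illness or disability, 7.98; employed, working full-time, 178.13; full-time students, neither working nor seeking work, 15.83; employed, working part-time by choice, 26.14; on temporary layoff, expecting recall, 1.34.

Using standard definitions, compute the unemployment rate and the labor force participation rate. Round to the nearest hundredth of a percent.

Employed = 9.10 + 178.13 + 26.14 = 213.37 million (anyone who worked, including part-time for economic reasons, counts as employed).
Unemployed = 10.02 + 1.34 = 11.36 million (jobless and actively searching, or on temporary layoff).
Labor force = 213.37 + 11.36 = 224.73 million.
Not in labor force = 70.03 + 12.88 + 7.98 + 15.83 = 106.72 million (those not working and not actively searching are outside the labor force).
Civilian working-age population = 224.73 + 106.72 = 331.45 million.
Unemployment rate = 11.36 / 224.73 = 5.05%.
Labor force participation rate = 224.73 / 331.45 = 67.80%.

Unemployment rate ≈ 5.05%; labor force participation rate ≈ 67.80%.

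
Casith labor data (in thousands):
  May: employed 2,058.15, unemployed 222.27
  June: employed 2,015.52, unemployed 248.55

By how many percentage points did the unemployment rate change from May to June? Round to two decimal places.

The unemployment rate changed by +1.23 percentage points.

May: labor force = 2,058.15 + 222.27 = 2,280.42; u = 222.27/2,280.42 = 9.75%.
June: labor force = 2,015.52 + 248.55 = 2,264.07; u = 248.55/2,264.07 = 10.98%.
Change = 10.98% − 9.75% = +1.23 pp.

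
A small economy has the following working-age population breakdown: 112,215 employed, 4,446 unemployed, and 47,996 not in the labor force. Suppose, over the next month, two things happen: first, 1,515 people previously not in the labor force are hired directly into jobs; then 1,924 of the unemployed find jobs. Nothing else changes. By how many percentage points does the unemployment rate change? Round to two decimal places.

The unemployment rate changes by −1.68 percentage points.

Initially, labor force = 112,215 + 4,446 = 116,661, so u = 4,446/116,661 = 3.81%.
After the first change, employed and labor force both rise by 1,515; unemployed unchanged → E = 113,730, U = 4,446, labor force = 118,176.
After the second change, unemployed falls and employed rises by 1,924; labor force unchanged → E = 115,654, U = 2,522, labor force = 118,176.
New unemployment rate = 2,522 / 118,176 = 2.13%.
Change = 2.13% − 3.81% = −1.68 percentage points.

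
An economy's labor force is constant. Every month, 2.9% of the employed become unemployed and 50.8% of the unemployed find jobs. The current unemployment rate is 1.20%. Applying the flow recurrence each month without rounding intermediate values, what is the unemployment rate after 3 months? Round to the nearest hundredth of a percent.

Unemployment rate after three months ≈ 4.98%.

With a fixed labor force, u_{t+1} = u_t + s·(1−u_t) − f·u_t = u_t·(1−s−f) + s.
Here 1−s−f = 0.463 and s = 0.029.
u_1 = 0.012000 × 0.463 + 0.029 = 0.034556.
u_2 = 0.034556 × 0.463 + 0.029 = 0.044999.
u_3 = 0.044999 × 0.463 + 0.029 = 0.049835.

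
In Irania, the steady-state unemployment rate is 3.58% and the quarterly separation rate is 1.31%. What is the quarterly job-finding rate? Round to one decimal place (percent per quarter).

From u* = s/(s+f): f = s·(1−u)/u.
f = 1.31 × (1 − 0.0358) / 0.0358 = 1.2631 / 0.0358 ≈ 35.3% per quarter.

Job-finding rate ≈ 35.3% per quarter.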